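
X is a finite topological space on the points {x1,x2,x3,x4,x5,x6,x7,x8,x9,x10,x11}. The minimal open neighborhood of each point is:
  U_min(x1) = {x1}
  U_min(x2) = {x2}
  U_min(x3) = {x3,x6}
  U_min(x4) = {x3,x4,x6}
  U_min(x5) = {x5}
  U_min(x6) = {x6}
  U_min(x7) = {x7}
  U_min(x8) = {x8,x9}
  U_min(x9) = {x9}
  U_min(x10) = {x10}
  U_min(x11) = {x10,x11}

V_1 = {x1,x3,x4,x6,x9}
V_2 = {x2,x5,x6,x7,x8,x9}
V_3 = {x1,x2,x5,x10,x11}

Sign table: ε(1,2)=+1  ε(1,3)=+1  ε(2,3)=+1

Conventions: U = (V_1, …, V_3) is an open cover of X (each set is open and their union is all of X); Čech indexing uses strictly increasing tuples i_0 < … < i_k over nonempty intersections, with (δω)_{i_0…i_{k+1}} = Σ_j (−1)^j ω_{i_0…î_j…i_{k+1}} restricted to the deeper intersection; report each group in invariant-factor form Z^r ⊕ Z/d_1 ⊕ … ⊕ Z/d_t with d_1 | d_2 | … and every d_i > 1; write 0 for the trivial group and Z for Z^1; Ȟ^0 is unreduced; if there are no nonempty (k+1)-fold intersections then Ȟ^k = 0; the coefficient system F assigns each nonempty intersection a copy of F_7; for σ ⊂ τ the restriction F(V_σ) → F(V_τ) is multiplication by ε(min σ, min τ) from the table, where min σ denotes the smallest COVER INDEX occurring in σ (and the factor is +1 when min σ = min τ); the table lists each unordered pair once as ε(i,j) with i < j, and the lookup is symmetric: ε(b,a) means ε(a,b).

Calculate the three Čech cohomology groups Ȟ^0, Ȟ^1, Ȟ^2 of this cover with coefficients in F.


nonempty overlaps:
  V12={x6,x9} V13={x1} V23={x2,x5}
C dims 3,3; δ0: rk_F7 2
degree 0: 3−2−0 = 1 → Ȟ^0 ≅ Z/7
degree 1: 3−0−2 = 1 → Ȟ^1 ≅ Z/7
degree 2: 0−0−0 = 0 → Ȟ^2 ≅ 0

Ȟ^0 ≅ Z/7,  Ȟ^1 ≅ Z/7,  Ȟ^2 ≅ 0


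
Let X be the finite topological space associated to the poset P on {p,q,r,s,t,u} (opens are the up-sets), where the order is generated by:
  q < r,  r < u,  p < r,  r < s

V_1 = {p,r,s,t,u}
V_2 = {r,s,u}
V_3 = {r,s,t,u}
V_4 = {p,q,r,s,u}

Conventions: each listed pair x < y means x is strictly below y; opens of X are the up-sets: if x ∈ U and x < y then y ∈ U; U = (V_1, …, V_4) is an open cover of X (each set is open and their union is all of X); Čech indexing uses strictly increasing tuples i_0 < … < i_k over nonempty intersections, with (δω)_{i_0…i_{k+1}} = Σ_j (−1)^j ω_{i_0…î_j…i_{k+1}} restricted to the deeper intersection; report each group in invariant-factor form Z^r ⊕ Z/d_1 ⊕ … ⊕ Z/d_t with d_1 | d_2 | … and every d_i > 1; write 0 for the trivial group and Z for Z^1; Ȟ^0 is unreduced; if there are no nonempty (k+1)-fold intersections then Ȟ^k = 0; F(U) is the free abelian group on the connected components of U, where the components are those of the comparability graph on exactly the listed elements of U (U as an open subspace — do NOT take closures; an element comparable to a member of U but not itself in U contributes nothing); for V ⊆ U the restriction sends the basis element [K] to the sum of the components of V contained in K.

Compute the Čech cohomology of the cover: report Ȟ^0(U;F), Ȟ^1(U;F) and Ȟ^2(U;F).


nonempty overlaps:
  V12={r,s,u} V13={r,s,t,u} V14={p,r,s,u} V23={r,s,u} V24={r,s,u} V34={r,s,u}
  V123={r,s,u} V124={r,s,u} V134={r,s,u} V234={r,s,u}
  V1234={r,s,u}
components per intersection:
  V1: {p,r,s,u} {t}
  V2: {r,s,u}
  V3: {r,s,u} {t}
  V4: {p,q,r,s,u}
  V12: {r,s,u}
  V13: {r,s,u} {t}
  V14: {p,r,s,u}
  V23: {r,s,u}
  V24: {r,s,u}
  V34: {r,s,u}
  V123: {r,s,u}
  V124: {r,s,u}
  V134: {r,s,u}
  V234: {r,s,u}
  V1234: {r,s,u}
C dims 6,7,4,1; δ0: rk 4, SNF 1^4; δ1: rk 3, SNF 1^3; δ2: rk 1, SNF 1^1
degree 0: 6−4−0 = 2 → Ȟ^0 ≅ Z^2
degree 1: 7−3−4 = 0 → Ȟ^1 ≅ 0
degree 2: 4−1−3 = 0 → Ȟ^2 ≅ 0

Ȟ^0(U;F) ≅ Z^2, Ȟ^1(U;F) ≅ 0 and Ȟ^2(U;F) ≅ 0


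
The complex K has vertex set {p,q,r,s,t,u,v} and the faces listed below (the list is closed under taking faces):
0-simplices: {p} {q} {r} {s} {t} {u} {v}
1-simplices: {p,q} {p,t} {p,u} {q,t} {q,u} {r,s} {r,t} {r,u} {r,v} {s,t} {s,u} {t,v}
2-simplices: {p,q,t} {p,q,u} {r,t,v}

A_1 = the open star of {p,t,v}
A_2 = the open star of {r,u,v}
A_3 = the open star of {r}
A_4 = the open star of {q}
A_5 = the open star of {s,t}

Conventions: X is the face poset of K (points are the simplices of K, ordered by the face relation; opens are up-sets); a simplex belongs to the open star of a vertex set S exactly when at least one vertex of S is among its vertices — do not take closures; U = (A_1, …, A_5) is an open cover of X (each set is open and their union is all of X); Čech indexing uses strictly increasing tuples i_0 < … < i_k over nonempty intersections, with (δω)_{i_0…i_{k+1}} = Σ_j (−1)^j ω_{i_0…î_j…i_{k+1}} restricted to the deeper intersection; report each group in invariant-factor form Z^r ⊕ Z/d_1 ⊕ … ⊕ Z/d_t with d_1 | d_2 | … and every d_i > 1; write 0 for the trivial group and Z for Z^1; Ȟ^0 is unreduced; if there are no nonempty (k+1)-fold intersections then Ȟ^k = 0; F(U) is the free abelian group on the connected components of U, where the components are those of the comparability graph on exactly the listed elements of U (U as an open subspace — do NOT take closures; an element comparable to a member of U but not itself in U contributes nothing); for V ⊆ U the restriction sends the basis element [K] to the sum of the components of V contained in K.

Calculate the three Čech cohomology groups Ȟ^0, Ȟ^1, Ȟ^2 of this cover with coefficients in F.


Ȟ^0 ≅ Z, Ȟ^1 ≅ Z^3, Ȟ^2 ≅ 0

nonempty overlaps:
  A1={{p},{t},{v},{p,q},{p,t},{p,u},{q,t},{r,t},{r,v},{s,t},{t,v},{p,q,t},{p,q,u},{r,t,v}} A2={{r},{u},{v},{p,u},{q,u},{r,s},{r,t},{r,u},{r,v},{s,u},{t,v},{p,q,u},{r,t,v}} A3={{r},{r,s},{r,t},{r,u},{r,v},{r,t,v}} A4={{q},{p,q},{q,t},{q,u},{p,q,t},{p,q,u}} A5={{s},{t},{p,t},{q,t},{r,s},{r,t},{s,t},{s,u},{t,v},{p,q,t},{r,t,v}}
  A12={{v},{p,u},{r,t},{r,v},{t,v},{p,q,u},{r,t,v}} A13={{r,t},{r,v},{r,t,v}} A14={{p,q},{q,t},{p,q,t},{p,q,u}} A15={{t},{p,t},{q,t},{r,t},{s,t},{t,v},{p,q,t},{r,t,v}} A23={{r},{r,s},{r,t},{r,u},{r,v},{r,t,v}} A24={{q,u},{p,q,u}} A25={{r,s},{r,t},{s,u},{t,v},{r,t,v}} A35={{r,s},{r,t},{r,t,v}} A45={{q,t},{p,q,t}}
  A123={{r,t},{r,v},{r,t,v}} A124={{p,q,u}} A125={{r,t},{t,v},{r,t,v}} A135={{r,t},{r,t,v}} A145={{q,t},{p,q,t}} A235={{r,s},{r,t},{r,t,v}}
  A1235={{r,t},{r,t,v}}
components per intersection:
  A1: {{p},{t},{v},{p,q},{p,t},{p,u},{q,t},{r,t},{r,v},{s,t},{t,v},{p,q,t},{p,q,u},{r,t,v}}
  A2: {{r},{u},{v},{p,u},{q,u},{r,s},{r,t},{r,u},{r,v},{s,u},{t,v},{p,q,u},{r,t,v}}
  A3: {{r},{r,s},{r,t},{r,u},{r,v},{r,t,v}}
  A4: {{q},{p,q},{q,t},{q,u},{p,q,t},{p,q,u}}
  A5: {{s},{t},{p,t},{q,t},{r,s},{r,t},{s,t},{s,u},{t,v},{p,q,t},{r,t,v}}
  A12: {{v},{r,t},{r,v},{t,v},{r,t,v}} {{p,u},{p,q,u}}
  A13: {{r,t},{r,v},{r,t,v}}
  A14: {{p,q},{q,t},{p,q,t},{p,q,u}}
  A15: {{t},{p,t},{q,t},{r,t},{s,t},{t,v},{p,q,t},{r,t,v}}
  A23: {{r},{r,s},{r,t},{r,u},{r,v},{r,t,v}}
  A24: {{q,u},{p,q,u}}
  A25: {{r,s}} {{r,t},{t,v},{r,t,v}} {{s,u}}
  A35: {{r,s}} {{r,t},{r,t,v}}
  A45: {{q,t},{p,q,t}}
  A123: {{r,t},{r,v},{r,t,v}}
  A124: {{p,q,u}}
  A125: {{r,t},{t,v},{r,t,v}}
  A135: {{r,t},{r,t,v}}
  A145: {{q,t},{p,q,t}}
  A235: {{r,s}} {{r,t},{r,t,v}}
  A1235: {{r,t},{r,t,v}}
C dims 5,13,7,1; δ0: rk 4, SNF 1^4; δ1: rk 6, SNF 1^6; δ2: rk 1, SNF 1^1
degree 0: 5−4−0 = 1 → Ȟ^0 ≅ Z
degree 1: 13−6−4 = 3 → Ȟ^1 ≅ Z^3
degree 2: 7−1−6 = 0 → Ȟ^2 ≅ 0


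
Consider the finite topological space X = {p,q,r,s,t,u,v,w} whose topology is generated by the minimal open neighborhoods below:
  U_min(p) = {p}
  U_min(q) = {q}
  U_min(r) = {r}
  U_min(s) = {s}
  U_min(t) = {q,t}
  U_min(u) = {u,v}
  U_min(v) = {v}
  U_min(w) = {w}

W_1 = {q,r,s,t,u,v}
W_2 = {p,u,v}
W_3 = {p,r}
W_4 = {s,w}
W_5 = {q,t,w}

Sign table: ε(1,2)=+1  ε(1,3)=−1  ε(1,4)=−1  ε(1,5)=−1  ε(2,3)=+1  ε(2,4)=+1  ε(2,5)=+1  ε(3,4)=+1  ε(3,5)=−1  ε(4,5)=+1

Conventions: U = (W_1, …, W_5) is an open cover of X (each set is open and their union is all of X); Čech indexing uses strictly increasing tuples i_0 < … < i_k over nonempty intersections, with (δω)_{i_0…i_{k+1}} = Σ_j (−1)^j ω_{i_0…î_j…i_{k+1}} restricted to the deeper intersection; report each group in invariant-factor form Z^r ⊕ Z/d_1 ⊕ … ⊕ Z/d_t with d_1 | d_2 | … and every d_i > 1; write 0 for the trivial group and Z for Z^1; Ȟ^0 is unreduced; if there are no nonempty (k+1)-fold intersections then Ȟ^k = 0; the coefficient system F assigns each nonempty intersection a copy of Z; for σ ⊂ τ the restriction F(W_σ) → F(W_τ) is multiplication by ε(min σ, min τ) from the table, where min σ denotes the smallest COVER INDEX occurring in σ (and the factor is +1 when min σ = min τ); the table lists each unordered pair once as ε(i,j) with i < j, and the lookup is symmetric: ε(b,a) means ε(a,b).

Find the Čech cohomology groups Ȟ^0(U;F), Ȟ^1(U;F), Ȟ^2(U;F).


intersection data:
  W12={u,v} W13={r} W14={s} W15={q,t} W23={p} W45={w}
C dims 5,6; δ0: rk 5, SNF 1^4·2
Ȟ^0 = (5 − 5) − 0 = 0, so Ȟ^0 ≅ 0
Ȟ^1 = (6 − 0) − 5 = 1 plus torsion [2], so Ȟ^1 ≅ Z ⊕ Z/2
Ȟ^2 = (0 − 0) − 0 = 0, so Ȟ^2 ≅ 0

Ȟ^0 = 0, Ȟ^1 = Z ⊕ Z/2, Ȟ^2 = 0


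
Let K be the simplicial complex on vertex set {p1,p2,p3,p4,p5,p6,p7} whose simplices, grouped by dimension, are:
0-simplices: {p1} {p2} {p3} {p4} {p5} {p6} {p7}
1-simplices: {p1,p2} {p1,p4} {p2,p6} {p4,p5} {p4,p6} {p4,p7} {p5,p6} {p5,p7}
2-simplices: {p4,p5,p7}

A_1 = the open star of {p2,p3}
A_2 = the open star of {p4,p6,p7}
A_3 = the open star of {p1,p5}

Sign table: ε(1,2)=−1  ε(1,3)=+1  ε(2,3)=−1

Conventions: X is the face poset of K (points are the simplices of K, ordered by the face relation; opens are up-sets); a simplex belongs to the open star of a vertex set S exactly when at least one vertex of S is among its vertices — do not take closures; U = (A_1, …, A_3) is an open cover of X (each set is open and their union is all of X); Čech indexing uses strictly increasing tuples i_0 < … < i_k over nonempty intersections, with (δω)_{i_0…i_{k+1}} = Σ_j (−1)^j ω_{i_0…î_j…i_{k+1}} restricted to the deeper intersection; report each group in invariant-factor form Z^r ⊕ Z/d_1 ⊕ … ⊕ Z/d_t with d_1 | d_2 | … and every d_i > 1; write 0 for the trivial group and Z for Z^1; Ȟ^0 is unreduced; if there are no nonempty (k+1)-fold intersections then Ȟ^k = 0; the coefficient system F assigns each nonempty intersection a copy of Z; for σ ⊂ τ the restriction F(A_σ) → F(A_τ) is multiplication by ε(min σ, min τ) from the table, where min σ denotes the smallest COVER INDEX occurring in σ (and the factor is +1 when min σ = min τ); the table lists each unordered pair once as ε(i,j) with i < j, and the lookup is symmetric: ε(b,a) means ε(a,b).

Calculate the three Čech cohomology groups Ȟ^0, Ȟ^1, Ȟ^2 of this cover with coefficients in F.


Ȟ^0 ≅ Z,  Ȟ^1 ≅ Z,  Ȟ^2 ≅ 0

nerve simplices:
  A1={{p2},{p3},{p1,p2},{p2,p6}} A2={{p4},{p6},{p7},{p1,p4},{p2,p6},{p4,p5},{p4,p6},{p4,p7},{p5,p6},{p5,p7},{p4,p5,p7}} A3={{p1},{p5},{p1,p2},{p1,p4},{p4,p5},{p5,p6},{p5,p7},{p4,p5,p7}}
  A12={{p2,p6}} A13={{p1,p2}} A23={{p1,p4},{p4,p5},{p5,p6},{p5,p7},{p4,p5,p7}}
C dims 3,3; δ0: rk 2, SNF 1^2
degree 0: 3−2−0 = 1 → Ȟ^0 ≅ Z
degree 1: 3−0−2 = 1 → Ȟ^1 ≅ Z
degree 2: 0−0−0 = 0 → Ȟ^2 ≅ 0


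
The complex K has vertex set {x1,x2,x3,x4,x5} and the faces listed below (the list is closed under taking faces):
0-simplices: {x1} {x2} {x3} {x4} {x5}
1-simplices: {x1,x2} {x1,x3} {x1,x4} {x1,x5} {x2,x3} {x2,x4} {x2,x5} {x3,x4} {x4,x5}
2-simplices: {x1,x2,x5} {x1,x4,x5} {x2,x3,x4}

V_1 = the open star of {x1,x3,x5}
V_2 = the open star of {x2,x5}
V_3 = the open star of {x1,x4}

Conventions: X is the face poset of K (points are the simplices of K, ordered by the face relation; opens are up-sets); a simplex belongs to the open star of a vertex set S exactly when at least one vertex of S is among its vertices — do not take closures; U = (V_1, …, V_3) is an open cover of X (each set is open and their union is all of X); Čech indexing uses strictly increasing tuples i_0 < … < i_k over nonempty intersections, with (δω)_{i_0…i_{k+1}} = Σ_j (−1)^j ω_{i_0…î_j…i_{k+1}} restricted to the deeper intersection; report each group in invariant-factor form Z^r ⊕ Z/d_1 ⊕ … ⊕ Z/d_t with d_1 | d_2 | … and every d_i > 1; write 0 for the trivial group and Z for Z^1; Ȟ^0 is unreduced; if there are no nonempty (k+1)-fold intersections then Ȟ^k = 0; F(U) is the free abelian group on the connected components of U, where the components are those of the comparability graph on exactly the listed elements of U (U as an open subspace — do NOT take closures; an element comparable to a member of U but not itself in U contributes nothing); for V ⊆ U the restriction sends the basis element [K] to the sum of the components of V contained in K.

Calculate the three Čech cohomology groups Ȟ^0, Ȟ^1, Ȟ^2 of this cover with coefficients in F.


nerve simplices:
  V1={{x1},{x3},{x5},{x1,x2},{x1,x3},{x1,x4},{x1,x5},{x2,x3},{x2,x5},{x3,x4},{x4,x5},{x1,x2,x5},{x1,x4,x5},{x2,x3,x4}} V2={{x2},{x5},{x1,x2},{x1,x5},{x2,x3},{x2,x4},{x2,x5},{x4,x5},{x1,x2,x5},{x1,x4,x5},{x2,x3,x4}} V3={{x1},{x4},{x1,x2},{x1,x3},{x1,x4},{x1,x5},{x2,x4},{x3,x4},{x4,x5},{x1,x2,x5},{x1,x4,x5},{x2,x3,x4}}
  V12={{x5},{x1,x2},{x1,x5},{x2,x3},{x2,x5},{x4,x5},{x1,x2,x5},{x1,x4,x5},{x2,x3,x4}} V13={{x1},{x1,x2},{x1,x3},{x1,x4},{x1,x5},{x3,x4},{x4,x5},{x1,x2,x5},{x1,x4,x5},{x2,x3,x4}} V23={{x1,x2},{x1,x5},{x2,x4},{x4,x5},{x1,x2,x5},{x1,x4,x5},{x2,x3,x4}}
  V123={{x1,x2},{x1,x5},{x4,x5},{x1,x2,x5},{x1,x4,x5},{x2,x3,x4}}
components per intersection:
  V1: {{x1},{x3},{x5},{x1,x2},{x1,x3},{x1,x4},{x1,x5},{x2,x3},{x2,x5},{x3,x4},{x4,x5},{x1,x2,x5},{x1,x4,x5},{x2,x3,x4}}
  V2: {{x2},{x5},{x1,x2},{x1,x5},{x2,x3},{x2,x4},{x2,x5},{x4,x5},{x1,x2,x5},{x1,x4,x5},{x2,x3,x4}}
  V3: {{x1},{x4},{x1,x2},{x1,x3},{x1,x4},{x1,x5},{x2,x4},{x3,x4},{x4,x5},{x1,x2,x5},{x1,x4,x5},{x2,x3,x4}}
  V12: {{x5},{x1,x2},{x1,x5},{x2,x5},{x4,x5},{x1,x2,x5},{x1,x4,x5}} {{x2,x3},{x2,x3,x4}}
  V13: {{x1},{x1,x2},{x1,x3},{x1,x4},{x1,x5},{x4,x5},{x1,x2,x5},{x1,x4,x5}} {{x3,x4},{x2,x3,x4}}
  V23: {{x1,x2},{x1,x5},{x4,x5},{x1,x2,x5},{x1,x4,x5}} {{x2,x4},{x2,x3,x4}}
  V123: {{x1,x2},{x1,x5},{x4,x5},{x1,x2,x5},{x1,x4,x5}} {{x2,x3,x4}}
C dims 3,6,2; δ0: rk 2, SNF 1^2; δ1: rk 2, SNF 1^2
degree 0: 3−2−0 = 1 → Ȟ^0 ≅ Z
degree 1: 6−2−2 = 2 → Ȟ^1 ≅ Z^2
degree 2: 2−0−2 = 0 → Ȟ^2 ≅ 0

Ȟ^0(U;F) ≅ Z, Ȟ^1(U;F) ≅ Z^2, Ȟ^2(U;F) ≅ 0


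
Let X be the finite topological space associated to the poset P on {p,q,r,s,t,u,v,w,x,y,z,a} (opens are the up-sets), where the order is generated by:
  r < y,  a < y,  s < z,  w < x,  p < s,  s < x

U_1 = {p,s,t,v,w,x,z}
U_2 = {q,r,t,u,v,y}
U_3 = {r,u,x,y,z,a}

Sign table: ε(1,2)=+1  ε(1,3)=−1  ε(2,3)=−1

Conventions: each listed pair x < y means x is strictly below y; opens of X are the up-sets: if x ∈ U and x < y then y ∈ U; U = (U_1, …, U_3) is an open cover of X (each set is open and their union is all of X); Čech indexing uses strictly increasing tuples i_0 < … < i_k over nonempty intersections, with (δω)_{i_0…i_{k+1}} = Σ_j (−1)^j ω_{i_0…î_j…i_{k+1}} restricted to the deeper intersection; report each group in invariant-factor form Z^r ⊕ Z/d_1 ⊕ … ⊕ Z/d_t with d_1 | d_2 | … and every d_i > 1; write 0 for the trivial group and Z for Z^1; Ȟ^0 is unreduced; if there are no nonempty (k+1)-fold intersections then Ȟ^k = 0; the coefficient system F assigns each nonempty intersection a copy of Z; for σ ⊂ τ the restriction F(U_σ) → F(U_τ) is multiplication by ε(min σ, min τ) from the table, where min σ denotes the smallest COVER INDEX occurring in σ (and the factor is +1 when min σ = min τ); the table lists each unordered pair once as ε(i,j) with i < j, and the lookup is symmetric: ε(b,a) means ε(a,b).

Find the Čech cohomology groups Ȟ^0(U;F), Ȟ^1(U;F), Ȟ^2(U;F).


Ȟ^0 = Z,  Ȟ^1 = Z,  Ȟ^2 = 0

nerve simplices:
  U12={t,v} U13={x,z} U23={r,u,y}
C dims 3,3; δ0: rk 2, SNF 1^2
degree 0: 3−2−0 = 1 → Ȟ^0 ≅ Z
degree 1: 3−0−2 = 1 → Ȟ^1 ≅ Z
degree 2: 0−0−0 = 0 → Ȟ^2 ≅ 0


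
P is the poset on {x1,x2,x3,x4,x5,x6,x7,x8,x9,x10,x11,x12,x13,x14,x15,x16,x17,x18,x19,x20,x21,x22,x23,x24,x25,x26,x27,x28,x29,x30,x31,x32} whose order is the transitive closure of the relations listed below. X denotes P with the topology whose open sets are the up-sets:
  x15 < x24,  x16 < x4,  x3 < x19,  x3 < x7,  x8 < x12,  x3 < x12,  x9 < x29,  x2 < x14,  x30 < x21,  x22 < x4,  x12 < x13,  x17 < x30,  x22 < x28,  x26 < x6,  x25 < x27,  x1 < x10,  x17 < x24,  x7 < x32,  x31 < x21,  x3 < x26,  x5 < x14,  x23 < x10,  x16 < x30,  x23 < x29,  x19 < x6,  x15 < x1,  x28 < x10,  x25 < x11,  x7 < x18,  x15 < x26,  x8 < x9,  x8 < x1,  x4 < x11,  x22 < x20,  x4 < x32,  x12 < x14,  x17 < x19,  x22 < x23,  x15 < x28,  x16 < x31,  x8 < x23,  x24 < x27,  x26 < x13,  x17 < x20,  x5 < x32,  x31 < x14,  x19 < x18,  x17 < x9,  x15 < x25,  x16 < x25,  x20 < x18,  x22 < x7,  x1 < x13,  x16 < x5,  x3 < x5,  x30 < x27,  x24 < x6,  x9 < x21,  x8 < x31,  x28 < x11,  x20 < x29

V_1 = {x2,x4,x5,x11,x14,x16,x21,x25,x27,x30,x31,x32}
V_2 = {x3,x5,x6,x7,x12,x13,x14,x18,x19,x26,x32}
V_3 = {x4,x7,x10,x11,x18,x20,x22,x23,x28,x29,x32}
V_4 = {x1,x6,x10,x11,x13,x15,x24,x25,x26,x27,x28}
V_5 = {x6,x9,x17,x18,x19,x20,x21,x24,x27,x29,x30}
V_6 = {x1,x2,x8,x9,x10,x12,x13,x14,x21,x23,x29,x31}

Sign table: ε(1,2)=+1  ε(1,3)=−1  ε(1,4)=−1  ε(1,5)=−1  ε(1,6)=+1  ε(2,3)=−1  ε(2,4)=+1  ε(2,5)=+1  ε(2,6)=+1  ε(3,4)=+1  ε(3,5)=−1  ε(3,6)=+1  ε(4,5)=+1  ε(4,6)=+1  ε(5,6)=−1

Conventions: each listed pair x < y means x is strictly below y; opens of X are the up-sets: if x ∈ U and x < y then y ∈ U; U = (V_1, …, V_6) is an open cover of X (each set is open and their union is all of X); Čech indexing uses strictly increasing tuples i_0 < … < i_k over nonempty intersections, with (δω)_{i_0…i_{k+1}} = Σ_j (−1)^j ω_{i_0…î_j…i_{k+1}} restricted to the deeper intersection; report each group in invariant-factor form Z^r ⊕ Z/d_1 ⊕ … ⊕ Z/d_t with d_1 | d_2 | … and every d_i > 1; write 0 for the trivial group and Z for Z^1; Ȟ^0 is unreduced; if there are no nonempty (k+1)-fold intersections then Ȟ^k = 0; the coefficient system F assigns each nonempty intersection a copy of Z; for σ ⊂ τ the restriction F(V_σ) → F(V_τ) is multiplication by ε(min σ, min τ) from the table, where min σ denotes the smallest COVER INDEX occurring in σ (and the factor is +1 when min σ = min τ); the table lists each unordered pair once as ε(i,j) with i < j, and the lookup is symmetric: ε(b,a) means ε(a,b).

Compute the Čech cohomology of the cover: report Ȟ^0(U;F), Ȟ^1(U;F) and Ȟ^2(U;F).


Ȟ^0(U;F) ≅ 0, Ȟ^1(U;F) ≅ Z/2 and Ȟ^2(U;F) ≅ Z

intersection data:
  V12={x5,x14,x32} V13={x4,x11,x32} V14={x11,x25,x27} V15={x21,x27,x30} V16={x2,x14,x21,x31} V23={x7,x18,x32} V24={x6,x13,x26} V25={x6,x18,x19} V26={x12,x13,x14} V34={x10,x11,x28} V35={x18,x20,x29} V36={x10,x23,x29} V45={x6,x24,x27} V46={x1,x10,x13} V56={x9,x21,x29}
  V123={x32} V126={x14} V134={x11} V145={x27} V156={x21} V235={x18} V245={x6} V246={x13} V346={x10} V356={x29}
C dims 6,15,10; δ0: rk 6, SNF 1^5·2; δ1: rk 9, SNF 1^9
Ȟ^0 = (6 − 6) − 0 = 0, so Ȟ^0 ≅ 0
Ȟ^1 = (15 − 9) − 6 = 0 plus torsion [2], so Ȟ^1 ≅ Z/2
Ȟ^2 = (10 − 0) − 9 = 1, so Ȟ^2 ≅ Z


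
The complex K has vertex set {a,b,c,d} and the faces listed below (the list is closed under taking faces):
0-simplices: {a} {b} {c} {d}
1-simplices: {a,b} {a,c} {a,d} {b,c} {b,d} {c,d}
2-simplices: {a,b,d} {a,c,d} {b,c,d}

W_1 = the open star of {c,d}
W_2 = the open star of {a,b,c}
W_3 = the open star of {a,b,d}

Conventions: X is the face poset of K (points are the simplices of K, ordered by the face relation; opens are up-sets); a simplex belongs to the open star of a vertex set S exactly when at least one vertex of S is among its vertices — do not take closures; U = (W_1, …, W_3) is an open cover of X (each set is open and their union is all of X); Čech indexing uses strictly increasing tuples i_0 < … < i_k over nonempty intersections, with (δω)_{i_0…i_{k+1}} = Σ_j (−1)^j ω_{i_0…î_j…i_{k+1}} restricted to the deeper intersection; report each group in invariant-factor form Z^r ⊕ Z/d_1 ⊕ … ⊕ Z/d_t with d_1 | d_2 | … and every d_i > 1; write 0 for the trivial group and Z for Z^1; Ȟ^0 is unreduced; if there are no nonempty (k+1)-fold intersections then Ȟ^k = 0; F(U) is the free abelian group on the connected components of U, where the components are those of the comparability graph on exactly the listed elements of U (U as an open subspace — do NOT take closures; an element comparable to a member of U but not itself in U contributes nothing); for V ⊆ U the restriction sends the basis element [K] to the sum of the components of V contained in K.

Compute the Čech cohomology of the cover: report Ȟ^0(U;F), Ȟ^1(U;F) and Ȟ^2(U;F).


Ȟ^0(U;F) ≅ Z,  Ȟ^1(U;F) ≅ 0,  Ȟ^2(U;F) ≅ 0

nerve simplices:
  W1={{c},{d},{a,c},{a,d},{b,c},{b,d},{c,d},{a,b,d},{a,c,d},{b,c,d}} W2={{a},{b},{c},{a,b},{a,c},{a,d},{b,c},{b,d},{c,d},{a,b,d},{a,c,d},{b,c,d}} W3={{a},{b},{d},{a,b},{a,c},{a,d},{b,c},{b,d},{c,d},{a,b,d},{a,c,d},{b,c,d}}
  W12={{c},{a,c},{a,d},{b,c},{b,d},{c,d},{a,b,d},{a,c,d},{b,c,d}} W13={{d},{a,c},{a,d},{b,c},{b,d},{c,d},{a,b,d},{a,c,d},{b,c,d}} W23={{a},{b},{a,b},{a,c},{a,d},{b,c},{b,d},{c,d},{a,b,d},{a,c,d},{b,c,d}}
  W123={{a,c},{a,d},{b,c},{b,d},{c,d},{a,b,d},{a,c,d},{b,c,d}}
components per intersection:
  W1: {{c},{d},{a,c},{a,d},{b,c},{b,d},{c,d},{a,b,d},{a,c,d},{b,c,d}}
  W2: {{a},{b},{c},{a,b},{a,c},{a,d},{b,c},{b,d},{c,d},{a,b,d},{a,c,d},{b,c,d}}
  W3: {{a},{b},{d},{a,b},{a,c},{a,d},{b,c},{b,d},{c,d},{a,b,d},{a,c,d},{b,c,d}}
  W12: {{c},{a,c},{a,d},{b,c},{b,d},{c,d},{a,b,d},{a,c,d},{b,c,d}}
  W13: {{d},{a,c},{a,d},{b,c},{b,d},{c,d},{a,b,d},{a,c,d},{b,c,d}}
  W23: {{a},{b},{a,b},{a,c},{a,d},{b,c},{b,d},{c,d},{a,b,d},{a,c,d},{b,c,d}}
  W123: {{a,c},{a,d},{b,c},{b,d},{c,d},{a,b,d},{a,c,d},{b,c,d}}
C dims 3,3,1; δ0: rk 2, SNF 1^2; δ1: rk 1, SNF 1^1
degree 0: 3−2−0 = 1 → Ȟ^0 ≅ Z
degree 1: 3−1−2 = 0 → Ȟ^1 ≅ 0
degree 2: 1−0−1 = 0 → Ȟ^2 ≅ 0


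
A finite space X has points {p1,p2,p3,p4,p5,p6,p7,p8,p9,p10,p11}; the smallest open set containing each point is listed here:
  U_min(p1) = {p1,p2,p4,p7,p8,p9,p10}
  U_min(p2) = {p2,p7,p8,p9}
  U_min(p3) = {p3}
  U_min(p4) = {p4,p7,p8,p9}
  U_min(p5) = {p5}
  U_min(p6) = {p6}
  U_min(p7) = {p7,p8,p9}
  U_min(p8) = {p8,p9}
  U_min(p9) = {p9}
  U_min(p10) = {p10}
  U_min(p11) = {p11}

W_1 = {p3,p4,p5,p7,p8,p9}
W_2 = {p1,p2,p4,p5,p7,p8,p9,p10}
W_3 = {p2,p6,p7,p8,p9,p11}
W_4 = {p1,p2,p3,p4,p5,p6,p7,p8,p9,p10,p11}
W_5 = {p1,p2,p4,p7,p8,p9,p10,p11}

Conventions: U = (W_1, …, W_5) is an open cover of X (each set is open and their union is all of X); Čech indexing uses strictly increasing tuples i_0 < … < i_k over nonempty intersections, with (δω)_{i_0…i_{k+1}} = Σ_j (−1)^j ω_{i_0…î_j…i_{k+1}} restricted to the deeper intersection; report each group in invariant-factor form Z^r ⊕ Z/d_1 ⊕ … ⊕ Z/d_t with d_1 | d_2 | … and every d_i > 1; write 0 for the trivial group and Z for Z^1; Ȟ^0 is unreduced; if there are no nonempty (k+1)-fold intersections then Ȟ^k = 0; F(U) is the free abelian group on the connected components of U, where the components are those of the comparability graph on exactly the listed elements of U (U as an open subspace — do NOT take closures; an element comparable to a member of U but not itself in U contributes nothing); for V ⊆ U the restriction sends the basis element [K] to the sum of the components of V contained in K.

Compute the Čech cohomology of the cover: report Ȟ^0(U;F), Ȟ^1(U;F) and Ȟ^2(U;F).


Ȟ^0 ≅ Z^5; Ȟ^1 ≅ 0; Ȟ^2 ≅ 0

nonempty overlaps:
  W12={p4,p5,p7,p8,p9} W13={p7,p8,p9} W14={p3,p4,p5,p7,p8,p9} W15={p4,p7,p8,p9} W23={p2,p7,p8,p9} W24={p1,p2,p4,p5,p7,p8,p9,p10} W25={p1,p2,p4,p7,p8,p9,p10} W34={p2,p6,p7,p8,p9,p11} W35={p2,p7,p8,p9,p11} W45={p1,p2,p4,p7,p8,p9,p10,p11}
  W123={p7,p8,p9} W124={p4,p5,p7,p8,p9} W125={p4,p7,p8,p9} W134={p7,p8,p9} W135={p7,p8,p9} W145={p4,p7,p8,p9} W234={p2,p7,p8,p9} W235={p2,p7,p8,p9} W245={p1,p2,p4,p7,p8,p9,p10} W345={p2,p7,p8,p9,p11}
  W1234={p7,p8,p9} W1235={p7,p8,p9} W1245={p4,p7,p8,p9} W1345={p7,p8,p9} W2345={p2,p7,p8,p9}
  W12345={p7,p8,p9}
components per intersection:
  W1: {p3} {p4,p7,p8,p9} {p5}
  W2: {p1,p2,p4,p7,p8,p9,p10} {p5}
  W3: {p2,p7,p8,p9} {p6} {p11}
  W4: {p1,p2,p4,p7,p8,p9,p10} {p3} {p5} {p6} {p11}
  W5: {p1,p2,p4,p7,p8,p9,p10} {p11}
  W12: {p4,p7,p8,p9} {p5}
  W13: {p7,p8,p9}
  W14: {p3} {p4,p7,p8,p9} {p5}
  W15: {p4,p7,p8,p9}
  W23: {p2,p7,p8,p9}
  W24: {p1,p2,p4,p7,p8,p9,p10} {p5}
  W25: {p1,p2,p4,p7,p8,p9,p10}
  W34: {p2,p7,p8,p9} {p6} {p11}
  W35: {p2,p7,p8,p9} {p11}
  W45: {p1,p2,p4,p7,p8,p9,p10} {p11}
  W123: {p7,p8,p9}
  W124: {p4,p7,p8,p9} {p5}
  W125: {p4,p7,p8,p9}
  W134: {p7,p8,p9}
  W135: {p7,p8,p9}
  W145: {p4,p7,p8,p9}
  W234: {p2,p7,p8,p9}
  W235: {p2,p7,p8,p9}
  W245: {p1,p2,p4,p7,p8,p9,p10}
  W345: {p2,p7,p8,p9} {p11}
  W1234: {p7,p8,p9}
  W1235: {p7,p8,p9}
  W1245: {p4,p7,p8,p9}
  W1345: {p7,p8,p9}
  W2345: {p2,p7,p8,p9}
  W12345: {p7,p8,p9}
C dims 15,18,12,5; δ0: rk 10, SNF 1^10; δ1: rk 8, SNF 1^8; δ2: rk 4, SNF 1^4
degree 0: 15−10−0 = 5 → Ȟ^0 ≅ Z^5
degree 1: 18−8−10 = 0 → Ȟ^1 ≅ 0
degree 2: 12−4−8 = 0 → Ȟ^2 ≅ 0


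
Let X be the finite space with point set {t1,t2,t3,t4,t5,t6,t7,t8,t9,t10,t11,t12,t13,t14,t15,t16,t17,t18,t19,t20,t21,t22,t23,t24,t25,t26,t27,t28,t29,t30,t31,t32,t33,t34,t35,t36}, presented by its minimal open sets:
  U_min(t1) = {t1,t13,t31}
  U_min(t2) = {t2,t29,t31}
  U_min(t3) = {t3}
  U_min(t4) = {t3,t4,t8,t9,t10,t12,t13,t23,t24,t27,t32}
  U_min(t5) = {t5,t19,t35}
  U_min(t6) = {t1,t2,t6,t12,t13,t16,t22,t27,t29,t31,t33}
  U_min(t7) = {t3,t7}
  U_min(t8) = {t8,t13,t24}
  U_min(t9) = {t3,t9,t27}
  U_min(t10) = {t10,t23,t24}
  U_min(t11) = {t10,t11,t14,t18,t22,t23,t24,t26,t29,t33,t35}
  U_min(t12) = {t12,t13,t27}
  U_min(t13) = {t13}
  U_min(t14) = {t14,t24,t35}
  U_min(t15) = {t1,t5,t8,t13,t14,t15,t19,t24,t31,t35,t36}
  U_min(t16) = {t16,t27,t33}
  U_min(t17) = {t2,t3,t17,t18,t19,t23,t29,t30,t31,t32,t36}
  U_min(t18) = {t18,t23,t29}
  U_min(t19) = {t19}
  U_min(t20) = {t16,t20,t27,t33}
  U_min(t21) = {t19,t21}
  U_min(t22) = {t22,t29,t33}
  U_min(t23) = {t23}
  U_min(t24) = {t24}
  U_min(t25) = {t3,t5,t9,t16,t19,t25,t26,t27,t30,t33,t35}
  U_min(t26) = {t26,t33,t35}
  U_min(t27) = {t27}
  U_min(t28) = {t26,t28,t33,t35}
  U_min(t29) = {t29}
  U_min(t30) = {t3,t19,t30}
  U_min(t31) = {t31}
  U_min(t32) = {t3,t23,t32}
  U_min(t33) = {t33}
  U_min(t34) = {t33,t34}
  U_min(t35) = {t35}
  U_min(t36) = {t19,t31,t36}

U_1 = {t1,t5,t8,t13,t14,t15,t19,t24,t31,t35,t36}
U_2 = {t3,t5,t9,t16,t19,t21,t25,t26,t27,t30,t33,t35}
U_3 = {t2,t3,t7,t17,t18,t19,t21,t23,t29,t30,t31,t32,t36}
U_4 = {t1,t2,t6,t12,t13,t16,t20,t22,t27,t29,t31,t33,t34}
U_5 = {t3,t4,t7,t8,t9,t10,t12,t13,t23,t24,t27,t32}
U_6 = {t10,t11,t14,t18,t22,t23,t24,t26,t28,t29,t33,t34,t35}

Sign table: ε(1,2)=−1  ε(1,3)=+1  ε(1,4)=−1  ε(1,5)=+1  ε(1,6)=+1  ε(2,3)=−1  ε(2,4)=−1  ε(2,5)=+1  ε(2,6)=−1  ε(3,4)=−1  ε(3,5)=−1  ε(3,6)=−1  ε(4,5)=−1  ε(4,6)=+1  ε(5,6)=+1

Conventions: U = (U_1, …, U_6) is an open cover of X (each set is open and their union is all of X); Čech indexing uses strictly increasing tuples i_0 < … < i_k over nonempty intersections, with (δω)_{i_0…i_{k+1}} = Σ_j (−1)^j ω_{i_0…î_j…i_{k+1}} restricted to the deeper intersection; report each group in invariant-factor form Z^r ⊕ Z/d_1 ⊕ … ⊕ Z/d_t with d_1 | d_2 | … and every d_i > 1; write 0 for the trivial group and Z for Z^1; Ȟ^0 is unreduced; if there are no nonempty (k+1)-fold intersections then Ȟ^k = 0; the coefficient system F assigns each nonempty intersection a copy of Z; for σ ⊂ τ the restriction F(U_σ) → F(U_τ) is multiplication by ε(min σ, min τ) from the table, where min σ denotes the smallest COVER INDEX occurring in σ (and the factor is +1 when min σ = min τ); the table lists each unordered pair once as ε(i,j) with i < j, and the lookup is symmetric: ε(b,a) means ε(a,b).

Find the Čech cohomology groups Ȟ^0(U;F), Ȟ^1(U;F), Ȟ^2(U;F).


Ȟ^0 = 0; Ȟ^1 = Z/2; Ȟ^2 = Z

nonempty intersections:
  U12={t5,t19,t35} U13={t19,t31,t36} U14={t1,t13,t31} U15={t8,t13,t24} U16={t14,t24,t35} U23={t3,t19,t21,t30} U24={t16,t27,t33} U25={t3,t9,t27} U26={t26,t33,t35} U34={t2,t29,t31} U35={t3,t7,t23,t32} U36={t18,t23,t29} U45={t12,t13,t27} U46={t22,t29,t33,t34} U56={t10,t23,t24}
  U123={t19} U126={t35} U134={t31} U145={t13} U156={t24} U235={t3} U245={t27} U246={t33} U346={t29} U356={t23}
C dims 6,15,10; δ0: rk 6, SNF 1^5·2; δ1: rk 9, SNF 1^9
Ȟ^0: (6−6)−0=0 ⇒ 0
Ȟ^1: (15−9)−6=0 plus torsion [2] ⇒ Z/2
Ȟ^2: (10−0)−9=1 ⇒ Z


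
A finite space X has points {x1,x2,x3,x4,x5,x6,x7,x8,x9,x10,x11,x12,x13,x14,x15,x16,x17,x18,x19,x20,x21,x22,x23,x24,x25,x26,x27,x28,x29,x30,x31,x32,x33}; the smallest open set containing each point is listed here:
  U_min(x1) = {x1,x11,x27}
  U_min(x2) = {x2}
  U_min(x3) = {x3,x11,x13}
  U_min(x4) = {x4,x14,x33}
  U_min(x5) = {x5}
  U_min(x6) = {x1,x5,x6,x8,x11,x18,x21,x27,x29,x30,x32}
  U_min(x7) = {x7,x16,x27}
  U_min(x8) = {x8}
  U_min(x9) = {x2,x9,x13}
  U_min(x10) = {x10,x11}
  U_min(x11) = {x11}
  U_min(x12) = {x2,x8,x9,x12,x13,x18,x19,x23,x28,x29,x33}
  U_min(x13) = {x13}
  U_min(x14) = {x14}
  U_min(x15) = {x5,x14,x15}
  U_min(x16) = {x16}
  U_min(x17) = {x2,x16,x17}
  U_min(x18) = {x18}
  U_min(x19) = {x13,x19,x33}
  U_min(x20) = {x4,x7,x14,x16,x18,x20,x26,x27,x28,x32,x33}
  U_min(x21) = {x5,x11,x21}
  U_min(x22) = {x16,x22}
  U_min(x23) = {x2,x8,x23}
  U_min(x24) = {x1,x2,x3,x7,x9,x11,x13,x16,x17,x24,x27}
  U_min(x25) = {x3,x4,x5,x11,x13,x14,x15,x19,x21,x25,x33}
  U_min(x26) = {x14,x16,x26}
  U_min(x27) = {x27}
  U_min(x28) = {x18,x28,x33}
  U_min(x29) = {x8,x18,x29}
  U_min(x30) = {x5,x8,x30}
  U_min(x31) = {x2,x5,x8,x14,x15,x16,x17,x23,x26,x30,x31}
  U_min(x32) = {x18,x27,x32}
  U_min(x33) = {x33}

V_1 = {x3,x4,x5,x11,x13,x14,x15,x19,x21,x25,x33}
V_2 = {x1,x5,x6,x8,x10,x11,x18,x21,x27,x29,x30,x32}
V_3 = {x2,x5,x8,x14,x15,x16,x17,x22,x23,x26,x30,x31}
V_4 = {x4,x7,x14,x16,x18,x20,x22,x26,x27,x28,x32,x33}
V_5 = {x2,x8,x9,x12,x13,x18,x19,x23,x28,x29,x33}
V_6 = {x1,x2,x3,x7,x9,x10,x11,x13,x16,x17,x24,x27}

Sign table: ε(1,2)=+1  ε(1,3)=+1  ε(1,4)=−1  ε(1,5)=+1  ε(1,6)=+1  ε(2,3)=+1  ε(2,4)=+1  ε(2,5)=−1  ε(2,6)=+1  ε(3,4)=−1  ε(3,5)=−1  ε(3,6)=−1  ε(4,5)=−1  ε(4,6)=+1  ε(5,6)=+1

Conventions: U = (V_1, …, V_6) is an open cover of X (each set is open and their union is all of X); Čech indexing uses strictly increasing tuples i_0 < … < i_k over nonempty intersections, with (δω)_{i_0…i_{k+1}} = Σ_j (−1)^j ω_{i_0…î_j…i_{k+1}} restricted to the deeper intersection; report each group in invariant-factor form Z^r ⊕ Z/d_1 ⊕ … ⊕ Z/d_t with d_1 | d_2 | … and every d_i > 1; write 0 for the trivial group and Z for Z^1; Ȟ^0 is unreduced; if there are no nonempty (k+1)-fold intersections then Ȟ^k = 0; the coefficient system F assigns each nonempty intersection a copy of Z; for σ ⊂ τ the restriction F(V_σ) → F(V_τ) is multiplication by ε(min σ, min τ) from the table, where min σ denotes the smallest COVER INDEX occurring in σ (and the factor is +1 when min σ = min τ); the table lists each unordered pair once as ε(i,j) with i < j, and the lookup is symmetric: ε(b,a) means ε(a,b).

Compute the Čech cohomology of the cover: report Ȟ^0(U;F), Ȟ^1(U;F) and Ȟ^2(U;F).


Ȟ^0 = 0, Ȟ^1 = Z/2 and Ȟ^2 = Z

intersection data:
  V12={x5,x11,x21} V13={x5,x14,x15} V14={x4,x14,x33} V15={x13,x19,x33} V16={x3,x11,x13} V23={x5,x8,x30} V24={x18,x27,x32} V25={x8,x18,x29} V26={x1,x10,x11,x27} V34={x14,x16,x22,x26} V35={x2,x8,x23} V36={x2,x16,x17} V45={x18,x28,x33} V46={x7,x16,x27} V56={x2,x9,x13}
  V123={x5} V126={x11} V134={x14} V145={x33} V156={x13} V235={x8} V245={x18} V246={x27} V346={x16} V356={x2}
C dims 6,15,10; δ0: rk 6, SNF 1^5·2; δ1: rk 9, SNF 1^9
Ȟ^0 = (6 − 6) − 0 = 0, so Ȟ^0 ≅ 0
Ȟ^1 = (15 − 9) − 6 = 0 plus torsion [2], so Ȟ^1 ≅ Z/2
Ȟ^2 = (10 − 0) − 9 = 1, so Ȟ^2 ≅ Z


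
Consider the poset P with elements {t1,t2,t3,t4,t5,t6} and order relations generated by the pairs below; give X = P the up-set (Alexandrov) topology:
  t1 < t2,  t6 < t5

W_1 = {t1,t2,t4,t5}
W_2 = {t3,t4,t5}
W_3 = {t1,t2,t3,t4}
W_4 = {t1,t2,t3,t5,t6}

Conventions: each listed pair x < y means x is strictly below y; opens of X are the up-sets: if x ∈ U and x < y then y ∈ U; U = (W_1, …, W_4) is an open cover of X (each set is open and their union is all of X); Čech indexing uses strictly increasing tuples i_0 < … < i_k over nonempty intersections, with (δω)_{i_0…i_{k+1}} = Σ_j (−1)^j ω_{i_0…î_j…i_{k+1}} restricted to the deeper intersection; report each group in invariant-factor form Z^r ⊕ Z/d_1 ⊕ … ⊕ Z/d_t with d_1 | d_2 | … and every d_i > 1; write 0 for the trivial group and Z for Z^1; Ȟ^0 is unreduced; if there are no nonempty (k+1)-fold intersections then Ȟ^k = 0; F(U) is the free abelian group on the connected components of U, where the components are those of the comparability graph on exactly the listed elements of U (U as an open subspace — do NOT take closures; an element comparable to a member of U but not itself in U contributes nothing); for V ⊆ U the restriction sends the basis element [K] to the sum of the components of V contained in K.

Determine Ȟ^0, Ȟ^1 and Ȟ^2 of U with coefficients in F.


nerve of the cover:
  W12={t4,t5} W13={t1,t2,t4} W14={t1,t2,t5} W23={t3,t4} W24={t3,t5} W34={t1,t2,t3}
  W123={t4} W124={t5} W134={t1,t2} W234={t3}
components per intersection:
  W1: {t1,t2} {t4} {t5}
  W2: {t3} {t4} {t5}
  W3: {t1,t2} {t3} {t4}
  W4: {t1,t2} {t3} {t5,t6}
  W12: {t4} {t5}
  W13: {t1,t2} {t4}
  W14: {t1,t2} {t5}
  W23: {t3} {t4}
  W24: {t3} {t5}
  W34: {t1,t2} {t3}
  W123: {t4}
  W124: {t5}
  W134: {t1,t2}
  W234: {t3}
C dims 12,12,4; δ0: rk 8, SNF 1^8; δ1: rk 4, SNF 1^4
Ȟ^0 = (12 − 8) − 0 = 4, so Ȟ^0 ≅ Z^4
Ȟ^1 = (12 − 4) − 8 = 0, so Ȟ^1 ≅ 0
Ȟ^2 = (4 − 0) − 4 = 0, so Ȟ^2 ≅ 0

Ȟ^0 = Z^4, Ȟ^1 = 0 and Ȟ^2 = 0


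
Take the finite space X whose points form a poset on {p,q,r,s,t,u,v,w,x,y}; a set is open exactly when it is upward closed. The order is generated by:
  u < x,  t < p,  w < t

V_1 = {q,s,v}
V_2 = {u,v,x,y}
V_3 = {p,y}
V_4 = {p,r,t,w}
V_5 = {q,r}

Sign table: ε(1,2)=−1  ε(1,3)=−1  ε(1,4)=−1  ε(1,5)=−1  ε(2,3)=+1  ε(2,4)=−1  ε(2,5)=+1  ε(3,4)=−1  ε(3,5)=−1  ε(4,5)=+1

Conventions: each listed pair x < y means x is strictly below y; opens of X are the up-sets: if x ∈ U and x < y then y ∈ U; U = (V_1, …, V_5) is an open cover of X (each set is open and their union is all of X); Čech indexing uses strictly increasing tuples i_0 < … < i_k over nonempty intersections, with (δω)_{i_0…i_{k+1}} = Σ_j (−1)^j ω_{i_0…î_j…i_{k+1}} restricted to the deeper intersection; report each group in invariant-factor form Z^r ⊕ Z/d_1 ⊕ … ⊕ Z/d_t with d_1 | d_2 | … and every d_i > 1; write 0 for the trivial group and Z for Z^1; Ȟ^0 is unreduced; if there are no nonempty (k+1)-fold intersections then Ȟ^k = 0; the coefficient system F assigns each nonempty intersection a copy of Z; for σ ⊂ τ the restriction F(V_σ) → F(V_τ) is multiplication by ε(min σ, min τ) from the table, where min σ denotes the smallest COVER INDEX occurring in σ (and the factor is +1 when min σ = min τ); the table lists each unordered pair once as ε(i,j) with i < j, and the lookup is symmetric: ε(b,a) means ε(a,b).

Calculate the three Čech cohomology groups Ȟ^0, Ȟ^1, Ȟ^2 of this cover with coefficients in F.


nerve of the cover:
  V12={v} V15={q} V23={y} V34={p} V45={r}
C dims 5,5; δ0: rk 5, SNF 1^4·2
Ȟ^0 = (5 − 5) − 0 = 0, so Ȟ^0 ≅ 0
Ȟ^1 = (5 − 0) − 5 = 0 plus torsion [2], so Ȟ^1 ≅ Z/2
Ȟ^2 = (0 − 0) − 0 = 0, so Ȟ^2 ≅ 0

Ȟ^0(U;F) ≅ 0,  Ȟ^1(U;F) ≅ Z/2,  Ȟ^2(U;F) ≅ 0


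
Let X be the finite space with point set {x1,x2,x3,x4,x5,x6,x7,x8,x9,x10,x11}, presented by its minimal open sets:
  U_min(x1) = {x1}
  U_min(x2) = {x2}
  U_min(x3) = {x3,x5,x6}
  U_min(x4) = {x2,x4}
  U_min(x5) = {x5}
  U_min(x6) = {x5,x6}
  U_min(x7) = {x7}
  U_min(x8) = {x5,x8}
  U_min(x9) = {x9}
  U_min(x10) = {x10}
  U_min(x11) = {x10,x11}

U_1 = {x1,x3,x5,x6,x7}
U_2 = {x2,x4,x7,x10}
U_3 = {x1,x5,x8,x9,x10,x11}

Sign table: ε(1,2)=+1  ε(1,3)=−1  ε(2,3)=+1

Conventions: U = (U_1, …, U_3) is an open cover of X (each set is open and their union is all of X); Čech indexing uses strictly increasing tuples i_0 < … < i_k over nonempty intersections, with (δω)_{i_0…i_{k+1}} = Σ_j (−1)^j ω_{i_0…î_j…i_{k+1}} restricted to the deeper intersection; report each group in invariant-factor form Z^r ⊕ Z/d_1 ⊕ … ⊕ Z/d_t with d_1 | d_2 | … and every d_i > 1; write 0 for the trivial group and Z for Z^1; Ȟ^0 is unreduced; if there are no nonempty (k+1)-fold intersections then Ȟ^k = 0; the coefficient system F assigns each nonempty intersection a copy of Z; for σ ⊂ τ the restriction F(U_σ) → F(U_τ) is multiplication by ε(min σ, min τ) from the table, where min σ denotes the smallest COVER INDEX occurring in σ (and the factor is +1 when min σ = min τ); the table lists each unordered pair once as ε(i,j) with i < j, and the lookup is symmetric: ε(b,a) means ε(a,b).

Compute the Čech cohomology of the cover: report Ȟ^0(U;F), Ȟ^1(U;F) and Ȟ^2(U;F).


Ȟ^0 ≅ 0, Ȟ^1 ≅ Z/2 and Ȟ^2 ≅ 0

nonempty intersections:
  U12={x7} U13={x1,x5} U23={x10}
C dims 3,3; δ0: rk 3, SNF 1^2·2
Ȟ^0: (3−3)−0=0 ⇒ 0
Ȟ^1: (3−0)−3=0 plus torsion [2] ⇒ Z/2
Ȟ^2: (0−0)−0=0 ⇒ 0


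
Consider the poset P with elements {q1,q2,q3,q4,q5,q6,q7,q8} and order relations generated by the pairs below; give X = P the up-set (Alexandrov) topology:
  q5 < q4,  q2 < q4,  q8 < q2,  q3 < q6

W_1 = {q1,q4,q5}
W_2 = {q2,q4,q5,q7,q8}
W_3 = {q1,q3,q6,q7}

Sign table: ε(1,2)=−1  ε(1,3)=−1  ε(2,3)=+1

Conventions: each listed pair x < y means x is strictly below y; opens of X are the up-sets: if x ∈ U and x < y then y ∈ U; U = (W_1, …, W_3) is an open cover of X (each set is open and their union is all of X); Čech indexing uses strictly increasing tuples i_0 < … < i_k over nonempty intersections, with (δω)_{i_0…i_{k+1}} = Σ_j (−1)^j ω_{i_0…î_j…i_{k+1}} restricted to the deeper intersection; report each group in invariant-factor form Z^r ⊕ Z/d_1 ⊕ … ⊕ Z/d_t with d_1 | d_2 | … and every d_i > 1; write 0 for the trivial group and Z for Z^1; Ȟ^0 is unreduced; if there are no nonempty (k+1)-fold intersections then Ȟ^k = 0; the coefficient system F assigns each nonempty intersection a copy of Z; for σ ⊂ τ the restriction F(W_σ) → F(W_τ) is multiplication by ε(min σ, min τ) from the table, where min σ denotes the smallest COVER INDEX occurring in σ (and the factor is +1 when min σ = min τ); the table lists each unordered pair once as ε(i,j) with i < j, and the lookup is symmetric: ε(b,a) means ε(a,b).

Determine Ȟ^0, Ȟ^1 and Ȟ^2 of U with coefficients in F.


Ȟ^0 ≅ Z, Ȟ^1 ≅ Z, Ȟ^2 ≅ 0

nonempty overlaps:
  W12={q4,q5} W13={q1} W23={q7}
C dims 3,3; δ0: rk 2, SNF 1^2
degree 0: 3−2−0 = 1 → Ȟ^0 ≅ Z
degree 1: 3−0−2 = 1 → Ȟ^1 ≅ Z
degree 2: 0−0−0 = 0 → Ȟ^2 ≅ 0


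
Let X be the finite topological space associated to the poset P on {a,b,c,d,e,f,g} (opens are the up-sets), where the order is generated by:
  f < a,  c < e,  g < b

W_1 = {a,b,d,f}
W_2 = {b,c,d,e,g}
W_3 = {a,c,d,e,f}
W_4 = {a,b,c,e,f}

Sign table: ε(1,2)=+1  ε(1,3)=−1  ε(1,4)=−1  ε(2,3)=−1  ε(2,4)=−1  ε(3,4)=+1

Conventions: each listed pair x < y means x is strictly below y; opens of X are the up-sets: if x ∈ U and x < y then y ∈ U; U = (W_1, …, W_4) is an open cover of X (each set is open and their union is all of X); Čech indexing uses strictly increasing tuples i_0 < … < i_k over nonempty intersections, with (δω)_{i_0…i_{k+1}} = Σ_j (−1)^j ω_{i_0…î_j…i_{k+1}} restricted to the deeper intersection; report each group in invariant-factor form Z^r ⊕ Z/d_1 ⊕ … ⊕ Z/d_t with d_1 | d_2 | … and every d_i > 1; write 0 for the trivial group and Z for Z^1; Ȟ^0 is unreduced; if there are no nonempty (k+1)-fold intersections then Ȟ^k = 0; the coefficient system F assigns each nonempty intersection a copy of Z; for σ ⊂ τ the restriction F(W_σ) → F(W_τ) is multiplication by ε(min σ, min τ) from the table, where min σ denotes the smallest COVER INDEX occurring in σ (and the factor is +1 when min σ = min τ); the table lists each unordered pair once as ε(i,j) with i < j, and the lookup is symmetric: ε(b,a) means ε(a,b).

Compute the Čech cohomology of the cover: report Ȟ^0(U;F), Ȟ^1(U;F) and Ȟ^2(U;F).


nonempty overlaps:
  W12={b,d} W13={a,d,f} W14={a,b,f} W23={c,d,e} W24={b,c,e} W34={a,c,e,f}
  W123={d} W124={b} W134={a,f} W234={c,e}
C dims 4,6,4; δ0: rk 3, SNF 1^3; δ1: rk 3, SNF 1^3
degree 0: 4−3−0 = 1 → Ȟ^0 ≅ Z
degree 1: 6−3−3 = 0 → Ȟ^1 ≅ 0
degree 2: 4−0−3 = 1 → Ȟ^2 ≅ Z

Ȟ^0 = Z; Ȟ^1 = 0; Ȟ^2 = Z
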